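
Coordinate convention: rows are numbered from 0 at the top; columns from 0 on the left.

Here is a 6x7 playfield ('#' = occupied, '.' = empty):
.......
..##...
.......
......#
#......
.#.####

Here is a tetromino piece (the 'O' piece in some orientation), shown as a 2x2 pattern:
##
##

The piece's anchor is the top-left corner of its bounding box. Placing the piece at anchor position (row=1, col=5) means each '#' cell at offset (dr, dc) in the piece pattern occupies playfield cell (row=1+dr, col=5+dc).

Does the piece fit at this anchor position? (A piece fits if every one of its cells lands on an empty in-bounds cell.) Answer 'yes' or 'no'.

Check each piece cell at anchor (1, 5):
  offset (0,0) -> (1,5): empty -> OK
  offset (0,1) -> (1,6): empty -> OK
  offset (1,0) -> (2,5): empty -> OK
  offset (1,1) -> (2,6): empty -> OK
All cells valid: yes

Answer: yes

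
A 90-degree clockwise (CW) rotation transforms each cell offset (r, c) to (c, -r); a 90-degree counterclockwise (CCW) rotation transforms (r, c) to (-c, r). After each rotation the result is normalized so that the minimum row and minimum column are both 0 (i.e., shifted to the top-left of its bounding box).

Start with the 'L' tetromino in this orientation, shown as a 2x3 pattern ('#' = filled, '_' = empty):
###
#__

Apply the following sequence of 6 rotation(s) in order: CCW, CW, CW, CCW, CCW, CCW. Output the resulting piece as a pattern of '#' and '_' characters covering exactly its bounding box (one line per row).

Answer: __#
###

Derivation:
Start:
###
#__
After rotation 1 (CCW):
#_
#_
##
After rotation 2 (CW):
###
#__
After rotation 3 (CW):
##
_#
_#
After rotation 4 (CCW):
###
#__
After rotation 5 (CCW):
#_
#_
##
After rotation 6 (CCW):
__#
###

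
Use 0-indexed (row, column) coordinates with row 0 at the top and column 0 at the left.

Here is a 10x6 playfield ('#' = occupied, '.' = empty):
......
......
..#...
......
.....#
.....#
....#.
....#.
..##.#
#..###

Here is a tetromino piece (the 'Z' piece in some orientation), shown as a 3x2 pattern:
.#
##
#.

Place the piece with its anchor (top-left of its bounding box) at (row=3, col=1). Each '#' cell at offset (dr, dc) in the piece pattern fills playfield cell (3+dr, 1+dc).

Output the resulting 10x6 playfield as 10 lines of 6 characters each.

Fill (3+0,1+1) = (3,2)
Fill (3+1,1+0) = (4,1)
Fill (3+1,1+1) = (4,2)
Fill (3+2,1+0) = (5,1)

Answer: ......
......
..#...
..#...
.##..#
.#...#
....#.
....#.
..##.#
#..###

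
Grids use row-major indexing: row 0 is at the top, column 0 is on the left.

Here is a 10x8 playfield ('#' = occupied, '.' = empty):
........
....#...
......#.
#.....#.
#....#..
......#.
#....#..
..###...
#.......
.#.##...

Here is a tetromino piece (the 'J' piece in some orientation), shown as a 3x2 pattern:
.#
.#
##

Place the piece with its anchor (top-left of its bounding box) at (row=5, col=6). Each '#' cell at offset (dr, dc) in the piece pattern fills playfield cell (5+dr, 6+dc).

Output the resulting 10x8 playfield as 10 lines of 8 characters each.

Answer: ........
....#...
......#.
#.....#.
#....#..
......##
#....#.#
..###.##
#.......
.#.##...

Derivation:
Fill (5+0,6+1) = (5,7)
Fill (5+1,6+1) = (6,7)
Fill (5+2,6+0) = (7,6)
Fill (5+2,6+1) = (7,7)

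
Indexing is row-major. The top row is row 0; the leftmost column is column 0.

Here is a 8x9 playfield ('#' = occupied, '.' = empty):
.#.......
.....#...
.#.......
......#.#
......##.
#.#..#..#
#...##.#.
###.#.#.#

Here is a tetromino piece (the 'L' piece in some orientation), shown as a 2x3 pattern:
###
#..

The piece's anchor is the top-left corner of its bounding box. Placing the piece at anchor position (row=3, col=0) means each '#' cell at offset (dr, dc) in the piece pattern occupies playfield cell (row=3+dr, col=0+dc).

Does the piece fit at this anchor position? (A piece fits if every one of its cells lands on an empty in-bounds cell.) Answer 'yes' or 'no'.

Answer: yes

Derivation:
Check each piece cell at anchor (3, 0):
  offset (0,0) -> (3,0): empty -> OK
  offset (0,1) -> (3,1): empty -> OK
  offset (0,2) -> (3,2): empty -> OK
  offset (1,0) -> (4,0): empty -> OK
All cells valid: yes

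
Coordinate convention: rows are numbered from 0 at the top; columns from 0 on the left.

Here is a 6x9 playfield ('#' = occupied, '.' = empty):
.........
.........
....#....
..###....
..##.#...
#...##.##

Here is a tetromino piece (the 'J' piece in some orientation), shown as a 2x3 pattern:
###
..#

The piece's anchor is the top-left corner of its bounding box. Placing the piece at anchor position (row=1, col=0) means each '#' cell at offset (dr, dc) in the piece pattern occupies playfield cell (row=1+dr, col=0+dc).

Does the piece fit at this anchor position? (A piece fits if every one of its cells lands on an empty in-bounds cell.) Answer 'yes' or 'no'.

Check each piece cell at anchor (1, 0):
  offset (0,0) -> (1,0): empty -> OK
  offset (0,1) -> (1,1): empty -> OK
  offset (0,2) -> (1,2): empty -> OK
  offset (1,2) -> (2,2): empty -> OK
All cells valid: yes

Answer: yes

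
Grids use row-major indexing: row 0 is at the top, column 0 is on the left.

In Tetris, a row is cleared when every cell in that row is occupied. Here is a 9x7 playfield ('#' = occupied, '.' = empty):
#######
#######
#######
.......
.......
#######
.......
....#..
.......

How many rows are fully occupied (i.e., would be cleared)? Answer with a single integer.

Answer: 4

Derivation:
Check each row:
  row 0: 0 empty cells -> FULL (clear)
  row 1: 0 empty cells -> FULL (clear)
  row 2: 0 empty cells -> FULL (clear)
  row 3: 7 empty cells -> not full
  row 4: 7 empty cells -> not full
  row 5: 0 empty cells -> FULL (clear)
  row 6: 7 empty cells -> not full
  row 7: 6 empty cells -> not full
  row 8: 7 empty cells -> not full
Total rows cleared: 4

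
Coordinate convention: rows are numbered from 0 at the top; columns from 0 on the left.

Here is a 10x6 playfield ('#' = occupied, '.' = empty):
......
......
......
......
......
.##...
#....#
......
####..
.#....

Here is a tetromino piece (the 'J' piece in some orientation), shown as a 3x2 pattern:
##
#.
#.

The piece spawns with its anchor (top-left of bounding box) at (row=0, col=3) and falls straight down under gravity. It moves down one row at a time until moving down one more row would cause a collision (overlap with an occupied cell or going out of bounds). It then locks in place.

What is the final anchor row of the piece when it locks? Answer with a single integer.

Spawn at (row=0, col=3). Try each row:
  row 0: fits
  row 1: fits
  row 2: fits
  row 3: fits
  row 4: fits
  row 5: fits
  row 6: blocked -> lock at row 5

Answer: 5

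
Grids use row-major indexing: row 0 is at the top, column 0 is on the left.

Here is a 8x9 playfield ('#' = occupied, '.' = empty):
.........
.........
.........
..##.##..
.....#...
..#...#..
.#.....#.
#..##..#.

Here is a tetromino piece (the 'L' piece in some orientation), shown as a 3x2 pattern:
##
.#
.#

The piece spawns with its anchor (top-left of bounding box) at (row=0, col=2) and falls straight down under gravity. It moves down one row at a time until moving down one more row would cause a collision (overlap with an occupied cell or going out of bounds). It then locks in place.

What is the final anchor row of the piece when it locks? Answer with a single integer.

Spawn at (row=0, col=2). Try each row:
  row 0: fits
  row 1: blocked -> lock at row 0

Answer: 0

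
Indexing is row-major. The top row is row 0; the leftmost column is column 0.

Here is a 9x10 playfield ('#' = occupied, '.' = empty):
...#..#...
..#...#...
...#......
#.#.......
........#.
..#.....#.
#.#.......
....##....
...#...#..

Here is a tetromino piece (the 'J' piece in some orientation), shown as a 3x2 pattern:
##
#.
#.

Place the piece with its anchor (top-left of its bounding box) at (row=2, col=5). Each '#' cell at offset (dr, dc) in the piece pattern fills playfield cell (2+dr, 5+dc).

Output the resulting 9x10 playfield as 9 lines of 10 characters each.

Answer: ...#..#...
..#...#...
...#.##...
#.#..#....
.....#..#.
..#.....#.
#.#.......
....##....
...#...#..

Derivation:
Fill (2+0,5+0) = (2,5)
Fill (2+0,5+1) = (2,6)
Fill (2+1,5+0) = (3,5)
Fill (2+2,5+0) = (4,5)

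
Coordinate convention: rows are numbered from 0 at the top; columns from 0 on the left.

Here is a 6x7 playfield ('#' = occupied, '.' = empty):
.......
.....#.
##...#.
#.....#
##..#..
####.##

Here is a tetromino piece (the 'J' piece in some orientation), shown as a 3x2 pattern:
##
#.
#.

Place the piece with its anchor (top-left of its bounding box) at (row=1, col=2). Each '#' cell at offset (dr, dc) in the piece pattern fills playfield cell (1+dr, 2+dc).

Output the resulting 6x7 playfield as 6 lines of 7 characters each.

Fill (1+0,2+0) = (1,2)
Fill (1+0,2+1) = (1,3)
Fill (1+1,2+0) = (2,2)
Fill (1+2,2+0) = (3,2)

Answer: .......
..##.#.
###..#.
#.#...#
##..#..
####.##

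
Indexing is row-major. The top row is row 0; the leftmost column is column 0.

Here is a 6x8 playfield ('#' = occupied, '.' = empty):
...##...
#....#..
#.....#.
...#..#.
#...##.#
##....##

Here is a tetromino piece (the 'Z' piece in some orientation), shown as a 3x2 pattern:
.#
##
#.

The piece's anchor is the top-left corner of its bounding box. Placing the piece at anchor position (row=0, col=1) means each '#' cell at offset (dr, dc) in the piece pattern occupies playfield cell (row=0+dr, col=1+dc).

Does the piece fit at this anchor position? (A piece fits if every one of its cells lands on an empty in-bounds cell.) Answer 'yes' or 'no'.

Answer: yes

Derivation:
Check each piece cell at anchor (0, 1):
  offset (0,1) -> (0,2): empty -> OK
  offset (1,0) -> (1,1): empty -> OK
  offset (1,1) -> (1,2): empty -> OK
  offset (2,0) -> (2,1): empty -> OK
All cells valid: yes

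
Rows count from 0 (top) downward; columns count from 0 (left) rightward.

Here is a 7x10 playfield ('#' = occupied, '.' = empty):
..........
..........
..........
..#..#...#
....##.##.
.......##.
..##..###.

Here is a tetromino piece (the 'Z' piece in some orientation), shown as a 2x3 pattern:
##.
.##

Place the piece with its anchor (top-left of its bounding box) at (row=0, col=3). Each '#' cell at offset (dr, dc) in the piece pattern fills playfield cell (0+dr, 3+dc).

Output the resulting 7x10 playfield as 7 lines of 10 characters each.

Fill (0+0,3+0) = (0,3)
Fill (0+0,3+1) = (0,4)
Fill (0+1,3+1) = (1,4)
Fill (0+1,3+2) = (1,5)

Answer: ...##.....
....##....
..........
..#..#...#
....##.##.
.......##.
..##..###.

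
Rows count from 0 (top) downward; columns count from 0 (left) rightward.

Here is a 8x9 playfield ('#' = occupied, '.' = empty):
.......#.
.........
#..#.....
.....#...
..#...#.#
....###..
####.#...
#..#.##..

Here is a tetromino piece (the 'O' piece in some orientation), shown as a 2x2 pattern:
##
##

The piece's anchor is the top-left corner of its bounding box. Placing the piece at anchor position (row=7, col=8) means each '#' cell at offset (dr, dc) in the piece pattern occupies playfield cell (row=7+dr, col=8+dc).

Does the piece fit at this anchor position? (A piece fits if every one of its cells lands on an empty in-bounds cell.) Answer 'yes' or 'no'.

Check each piece cell at anchor (7, 8):
  offset (0,0) -> (7,8): empty -> OK
  offset (0,1) -> (7,9): out of bounds -> FAIL
  offset (1,0) -> (8,8): out of bounds -> FAIL
  offset (1,1) -> (8,9): out of bounds -> FAIL
All cells valid: no

Answer: no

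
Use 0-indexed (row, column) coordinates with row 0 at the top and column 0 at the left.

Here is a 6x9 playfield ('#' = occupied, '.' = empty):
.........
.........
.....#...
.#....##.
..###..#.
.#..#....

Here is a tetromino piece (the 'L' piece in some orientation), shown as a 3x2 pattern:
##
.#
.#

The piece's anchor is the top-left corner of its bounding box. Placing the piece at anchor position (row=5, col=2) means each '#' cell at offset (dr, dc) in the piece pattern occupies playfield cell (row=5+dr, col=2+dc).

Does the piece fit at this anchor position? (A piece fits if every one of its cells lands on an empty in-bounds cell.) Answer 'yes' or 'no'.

Check each piece cell at anchor (5, 2):
  offset (0,0) -> (5,2): empty -> OK
  offset (0,1) -> (5,3): empty -> OK
  offset (1,1) -> (6,3): out of bounds -> FAIL
  offset (2,1) -> (7,3): out of bounds -> FAIL
All cells valid: no

Answer: no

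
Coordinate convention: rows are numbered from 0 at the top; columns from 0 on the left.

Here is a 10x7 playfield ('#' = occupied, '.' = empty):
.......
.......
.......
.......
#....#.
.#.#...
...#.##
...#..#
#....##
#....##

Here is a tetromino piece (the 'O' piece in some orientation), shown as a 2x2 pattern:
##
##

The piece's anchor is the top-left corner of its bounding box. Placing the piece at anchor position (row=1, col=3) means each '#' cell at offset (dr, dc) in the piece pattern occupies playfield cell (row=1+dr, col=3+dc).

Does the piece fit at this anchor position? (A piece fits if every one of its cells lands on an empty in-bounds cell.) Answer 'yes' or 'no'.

Check each piece cell at anchor (1, 3):
  offset (0,0) -> (1,3): empty -> OK
  offset (0,1) -> (1,4): empty -> OK
  offset (1,0) -> (2,3): empty -> OK
  offset (1,1) -> (2,4): empty -> OK
All cells valid: yes

Answer: yes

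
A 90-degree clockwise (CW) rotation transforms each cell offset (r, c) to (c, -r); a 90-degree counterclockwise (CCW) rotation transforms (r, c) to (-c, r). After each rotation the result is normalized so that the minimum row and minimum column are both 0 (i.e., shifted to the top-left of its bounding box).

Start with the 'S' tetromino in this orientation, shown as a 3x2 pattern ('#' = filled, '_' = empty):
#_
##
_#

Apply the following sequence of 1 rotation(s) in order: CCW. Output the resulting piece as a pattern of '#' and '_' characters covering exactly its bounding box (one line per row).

Answer: _##
##_

Derivation:
Start:
#_
##
_#
After rotation 1 (CCW):
_##
##_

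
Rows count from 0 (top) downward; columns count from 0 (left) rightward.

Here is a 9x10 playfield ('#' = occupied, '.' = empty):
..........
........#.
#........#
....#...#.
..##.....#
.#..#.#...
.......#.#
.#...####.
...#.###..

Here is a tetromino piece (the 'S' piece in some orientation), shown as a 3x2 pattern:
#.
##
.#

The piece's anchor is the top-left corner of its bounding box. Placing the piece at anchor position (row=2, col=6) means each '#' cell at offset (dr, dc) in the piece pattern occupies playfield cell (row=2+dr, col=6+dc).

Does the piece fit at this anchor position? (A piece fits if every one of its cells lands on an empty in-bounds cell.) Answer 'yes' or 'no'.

Check each piece cell at anchor (2, 6):
  offset (0,0) -> (2,6): empty -> OK
  offset (1,0) -> (3,6): empty -> OK
  offset (1,1) -> (3,7): empty -> OK
  offset (2,1) -> (4,7): empty -> OK
All cells valid: yes

Answer: yes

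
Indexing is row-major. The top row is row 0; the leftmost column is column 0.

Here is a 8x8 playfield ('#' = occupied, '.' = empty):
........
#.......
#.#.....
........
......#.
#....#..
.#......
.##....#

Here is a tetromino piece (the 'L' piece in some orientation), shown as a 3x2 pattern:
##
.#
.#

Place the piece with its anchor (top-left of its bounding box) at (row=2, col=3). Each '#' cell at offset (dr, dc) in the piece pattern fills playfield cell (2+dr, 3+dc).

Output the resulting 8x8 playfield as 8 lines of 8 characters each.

Fill (2+0,3+0) = (2,3)
Fill (2+0,3+1) = (2,4)
Fill (2+1,3+1) = (3,4)
Fill (2+2,3+1) = (4,4)

Answer: ........
#.......
#.###...
....#...
....#.#.
#....#..
.#......
.##....#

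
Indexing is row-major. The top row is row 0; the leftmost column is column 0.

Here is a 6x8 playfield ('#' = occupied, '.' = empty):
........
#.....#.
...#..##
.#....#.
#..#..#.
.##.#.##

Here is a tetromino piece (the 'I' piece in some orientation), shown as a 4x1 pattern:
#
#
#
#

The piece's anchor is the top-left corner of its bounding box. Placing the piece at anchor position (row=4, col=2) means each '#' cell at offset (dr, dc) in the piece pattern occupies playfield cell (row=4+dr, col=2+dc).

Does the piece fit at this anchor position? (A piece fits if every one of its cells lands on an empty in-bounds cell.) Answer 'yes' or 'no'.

Check each piece cell at anchor (4, 2):
  offset (0,0) -> (4,2): empty -> OK
  offset (1,0) -> (5,2): occupied ('#') -> FAIL
  offset (2,0) -> (6,2): out of bounds -> FAIL
  offset (3,0) -> (7,2): out of bounds -> FAIL
All cells valid: no

Answer: no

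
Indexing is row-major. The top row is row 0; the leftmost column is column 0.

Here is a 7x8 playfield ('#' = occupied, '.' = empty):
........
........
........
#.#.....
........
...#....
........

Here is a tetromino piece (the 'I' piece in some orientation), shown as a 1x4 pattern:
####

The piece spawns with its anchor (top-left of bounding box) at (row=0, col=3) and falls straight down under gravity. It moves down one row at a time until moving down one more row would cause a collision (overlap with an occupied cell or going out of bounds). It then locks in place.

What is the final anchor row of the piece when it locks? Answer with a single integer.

Answer: 4

Derivation:
Spawn at (row=0, col=3). Try each row:
  row 0: fits
  row 1: fits
  row 2: fits
  row 3: fits
  row 4: fits
  row 5: blocked -> lock at row 4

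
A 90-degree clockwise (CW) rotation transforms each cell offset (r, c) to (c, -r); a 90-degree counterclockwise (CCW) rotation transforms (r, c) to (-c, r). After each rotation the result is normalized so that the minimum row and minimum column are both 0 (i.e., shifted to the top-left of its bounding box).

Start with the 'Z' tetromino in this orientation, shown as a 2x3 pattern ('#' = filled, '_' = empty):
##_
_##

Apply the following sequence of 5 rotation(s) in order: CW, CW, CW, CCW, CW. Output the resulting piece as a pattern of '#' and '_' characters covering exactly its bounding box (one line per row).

Start:
##_
_##
After rotation 1 (CW):
_#
##
#_
After rotation 2 (CW):
##_
_##
After rotation 3 (CW):
_#
##
#_
After rotation 4 (CCW):
##_
_##
After rotation 5 (CW):
_#
##
#_

Answer: _#
##
#_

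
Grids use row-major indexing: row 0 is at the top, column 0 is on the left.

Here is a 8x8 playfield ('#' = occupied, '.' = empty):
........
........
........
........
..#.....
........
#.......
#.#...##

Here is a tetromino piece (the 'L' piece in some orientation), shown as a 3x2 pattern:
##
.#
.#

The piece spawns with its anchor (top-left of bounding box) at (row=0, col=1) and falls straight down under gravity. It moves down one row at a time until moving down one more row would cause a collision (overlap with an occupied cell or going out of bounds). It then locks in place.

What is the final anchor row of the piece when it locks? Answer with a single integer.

Spawn at (row=0, col=1). Try each row:
  row 0: fits
  row 1: fits
  row 2: blocked -> lock at row 1

Answer: 1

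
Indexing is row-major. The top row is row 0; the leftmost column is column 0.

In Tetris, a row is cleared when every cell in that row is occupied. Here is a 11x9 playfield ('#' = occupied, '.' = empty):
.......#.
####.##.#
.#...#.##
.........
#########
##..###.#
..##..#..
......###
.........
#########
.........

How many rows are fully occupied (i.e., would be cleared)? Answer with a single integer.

Answer: 2

Derivation:
Check each row:
  row 0: 8 empty cells -> not full
  row 1: 2 empty cells -> not full
  row 2: 5 empty cells -> not full
  row 3: 9 empty cells -> not full
  row 4: 0 empty cells -> FULL (clear)
  row 5: 3 empty cells -> not full
  row 6: 6 empty cells -> not full
  row 7: 6 empty cells -> not full
  row 8: 9 empty cells -> not full
  row 9: 0 empty cells -> FULL (clear)
  row 10: 9 empty cells -> not full
Total rows cleared: 2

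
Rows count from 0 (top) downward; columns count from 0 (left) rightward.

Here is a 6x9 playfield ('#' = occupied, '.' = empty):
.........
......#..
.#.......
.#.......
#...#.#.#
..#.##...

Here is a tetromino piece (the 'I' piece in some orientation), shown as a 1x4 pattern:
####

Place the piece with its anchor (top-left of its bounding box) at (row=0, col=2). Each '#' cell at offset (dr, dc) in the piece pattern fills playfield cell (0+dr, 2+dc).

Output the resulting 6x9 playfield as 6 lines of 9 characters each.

Answer: ..####...
......#..
.#.......
.#.......
#...#.#.#
..#.##...

Derivation:
Fill (0+0,2+0) = (0,2)
Fill (0+0,2+1) = (0,3)
Fill (0+0,2+2) = (0,4)
Fill (0+0,2+3) = (0,5)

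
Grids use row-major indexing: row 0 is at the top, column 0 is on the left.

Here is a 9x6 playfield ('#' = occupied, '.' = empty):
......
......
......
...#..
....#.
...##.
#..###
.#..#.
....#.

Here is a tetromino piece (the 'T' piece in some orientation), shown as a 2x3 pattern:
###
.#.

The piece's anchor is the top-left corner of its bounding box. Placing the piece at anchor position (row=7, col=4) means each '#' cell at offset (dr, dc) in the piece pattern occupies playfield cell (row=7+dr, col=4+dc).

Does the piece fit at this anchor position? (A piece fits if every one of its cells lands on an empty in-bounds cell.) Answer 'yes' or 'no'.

Answer: no

Derivation:
Check each piece cell at anchor (7, 4):
  offset (0,0) -> (7,4): occupied ('#') -> FAIL
  offset (0,1) -> (7,5): empty -> OK
  offset (0,2) -> (7,6): out of bounds -> FAIL
  offset (1,1) -> (8,5): empty -> OK
All cells valid: no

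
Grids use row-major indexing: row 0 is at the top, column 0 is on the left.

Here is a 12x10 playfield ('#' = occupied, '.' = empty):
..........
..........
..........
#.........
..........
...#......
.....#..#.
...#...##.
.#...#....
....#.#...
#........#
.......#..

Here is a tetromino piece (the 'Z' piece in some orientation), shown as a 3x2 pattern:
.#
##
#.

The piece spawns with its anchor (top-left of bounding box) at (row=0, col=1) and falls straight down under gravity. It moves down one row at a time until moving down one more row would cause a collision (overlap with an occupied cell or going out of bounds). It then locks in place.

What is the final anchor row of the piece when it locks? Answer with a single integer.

Answer: 5

Derivation:
Spawn at (row=0, col=1). Try each row:
  row 0: fits
  row 1: fits
  row 2: fits
  row 3: fits
  row 4: fits
  row 5: fits
  row 6: blocked -> lock at row 5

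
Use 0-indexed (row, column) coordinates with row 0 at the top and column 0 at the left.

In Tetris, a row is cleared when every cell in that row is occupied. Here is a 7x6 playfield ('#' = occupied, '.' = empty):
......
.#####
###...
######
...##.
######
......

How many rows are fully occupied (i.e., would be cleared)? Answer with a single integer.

Answer: 2

Derivation:
Check each row:
  row 0: 6 empty cells -> not full
  row 1: 1 empty cell -> not full
  row 2: 3 empty cells -> not full
  row 3: 0 empty cells -> FULL (clear)
  row 4: 4 empty cells -> not full
  row 5: 0 empty cells -> FULL (clear)
  row 6: 6 empty cells -> not full
Total rows cleared: 2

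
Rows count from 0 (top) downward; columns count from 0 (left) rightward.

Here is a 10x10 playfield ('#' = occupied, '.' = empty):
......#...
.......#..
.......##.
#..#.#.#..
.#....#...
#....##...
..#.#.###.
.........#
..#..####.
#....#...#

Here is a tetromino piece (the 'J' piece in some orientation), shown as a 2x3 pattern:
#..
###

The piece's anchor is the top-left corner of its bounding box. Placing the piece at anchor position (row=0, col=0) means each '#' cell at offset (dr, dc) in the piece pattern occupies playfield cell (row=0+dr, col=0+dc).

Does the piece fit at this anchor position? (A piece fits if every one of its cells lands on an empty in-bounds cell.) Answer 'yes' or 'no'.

Check each piece cell at anchor (0, 0):
  offset (0,0) -> (0,0): empty -> OK
  offset (1,0) -> (1,0): empty -> OK
  offset (1,1) -> (1,1): empty -> OK
  offset (1,2) -> (1,2): empty -> OK
All cells valid: yes

Answer: yes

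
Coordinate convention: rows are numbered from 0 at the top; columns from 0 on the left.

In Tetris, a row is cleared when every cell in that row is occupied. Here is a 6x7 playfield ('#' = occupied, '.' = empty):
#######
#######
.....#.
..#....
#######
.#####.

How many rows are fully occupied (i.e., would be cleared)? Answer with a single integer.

Check each row:
  row 0: 0 empty cells -> FULL (clear)
  row 1: 0 empty cells -> FULL (clear)
  row 2: 6 empty cells -> not full
  row 3: 6 empty cells -> not full
  row 4: 0 empty cells -> FULL (clear)
  row 5: 2 empty cells -> not full
Total rows cleared: 3

Answer: 3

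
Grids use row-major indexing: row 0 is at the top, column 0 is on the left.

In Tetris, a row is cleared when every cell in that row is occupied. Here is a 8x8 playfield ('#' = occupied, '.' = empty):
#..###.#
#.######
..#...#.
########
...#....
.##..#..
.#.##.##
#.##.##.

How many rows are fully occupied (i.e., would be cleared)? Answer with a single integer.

Check each row:
  row 0: 3 empty cells -> not full
  row 1: 1 empty cell -> not full
  row 2: 6 empty cells -> not full
  row 3: 0 empty cells -> FULL (clear)
  row 4: 7 empty cells -> not full
  row 5: 5 empty cells -> not full
  row 6: 3 empty cells -> not full
  row 7: 3 empty cells -> not full
Total rows cleared: 1

Answer: 1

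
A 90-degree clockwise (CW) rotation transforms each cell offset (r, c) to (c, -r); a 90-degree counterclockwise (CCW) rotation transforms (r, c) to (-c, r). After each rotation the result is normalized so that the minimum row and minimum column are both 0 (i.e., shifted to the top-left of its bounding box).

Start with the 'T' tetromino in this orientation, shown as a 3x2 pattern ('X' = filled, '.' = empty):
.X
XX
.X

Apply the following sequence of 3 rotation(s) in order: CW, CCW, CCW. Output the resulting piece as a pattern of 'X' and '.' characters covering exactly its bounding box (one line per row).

Start:
.X
XX
.X
After rotation 1 (CW):
.X.
XXX
After rotation 2 (CCW):
.X
XX
.X
After rotation 3 (CCW):
XXX
.X.

Answer: XXX
.X.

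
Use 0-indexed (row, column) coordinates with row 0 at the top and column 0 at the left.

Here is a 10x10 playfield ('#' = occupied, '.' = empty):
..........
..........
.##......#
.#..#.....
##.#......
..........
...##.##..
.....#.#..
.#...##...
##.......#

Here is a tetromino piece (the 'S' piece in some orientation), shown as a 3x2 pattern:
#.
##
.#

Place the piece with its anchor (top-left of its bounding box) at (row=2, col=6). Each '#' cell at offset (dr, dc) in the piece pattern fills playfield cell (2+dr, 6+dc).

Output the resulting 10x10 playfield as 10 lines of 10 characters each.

Answer: ..........
..........
.##...#..#
.#..#.##..
##.#...#..
..........
...##.##..
.....#.#..
.#...##...
##.......#

Derivation:
Fill (2+0,6+0) = (2,6)
Fill (2+1,6+0) = (3,6)
Fill (2+1,6+1) = (3,7)
Fill (2+2,6+1) = (4,7)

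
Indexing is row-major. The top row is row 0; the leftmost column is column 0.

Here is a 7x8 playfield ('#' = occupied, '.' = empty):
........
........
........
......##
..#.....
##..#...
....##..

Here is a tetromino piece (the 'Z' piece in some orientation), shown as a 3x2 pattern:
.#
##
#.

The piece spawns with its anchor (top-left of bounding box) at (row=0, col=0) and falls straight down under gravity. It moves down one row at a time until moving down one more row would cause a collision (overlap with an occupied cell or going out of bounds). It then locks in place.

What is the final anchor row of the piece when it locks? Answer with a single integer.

Spawn at (row=0, col=0). Try each row:
  row 0: fits
  row 1: fits
  row 2: fits
  row 3: blocked -> lock at row 2

Answer: 2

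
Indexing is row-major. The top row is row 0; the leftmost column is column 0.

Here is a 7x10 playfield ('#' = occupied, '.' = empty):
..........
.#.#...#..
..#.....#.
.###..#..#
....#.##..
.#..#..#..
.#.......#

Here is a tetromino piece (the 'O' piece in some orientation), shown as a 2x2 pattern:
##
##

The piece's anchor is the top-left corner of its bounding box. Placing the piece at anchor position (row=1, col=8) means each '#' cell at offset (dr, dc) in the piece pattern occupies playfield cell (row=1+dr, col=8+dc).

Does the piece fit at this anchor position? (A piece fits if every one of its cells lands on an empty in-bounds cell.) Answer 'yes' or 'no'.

Answer: no

Derivation:
Check each piece cell at anchor (1, 8):
  offset (0,0) -> (1,8): empty -> OK
  offset (0,1) -> (1,9): empty -> OK
  offset (1,0) -> (2,8): occupied ('#') -> FAIL
  offset (1,1) -> (2,9): empty -> OK
All cells valid: no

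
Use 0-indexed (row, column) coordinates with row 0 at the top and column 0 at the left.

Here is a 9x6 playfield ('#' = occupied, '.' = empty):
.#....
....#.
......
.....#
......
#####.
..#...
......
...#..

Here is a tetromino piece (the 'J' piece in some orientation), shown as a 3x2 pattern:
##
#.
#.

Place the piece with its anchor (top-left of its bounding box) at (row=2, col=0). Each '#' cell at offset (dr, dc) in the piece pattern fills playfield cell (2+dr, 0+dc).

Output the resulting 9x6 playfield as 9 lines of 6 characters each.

Fill (2+0,0+0) = (2,0)
Fill (2+0,0+1) = (2,1)
Fill (2+1,0+0) = (3,0)
Fill (2+2,0+0) = (4,0)

Answer: .#....
....#.
##....
#....#
#.....
#####.
..#...
......
...#..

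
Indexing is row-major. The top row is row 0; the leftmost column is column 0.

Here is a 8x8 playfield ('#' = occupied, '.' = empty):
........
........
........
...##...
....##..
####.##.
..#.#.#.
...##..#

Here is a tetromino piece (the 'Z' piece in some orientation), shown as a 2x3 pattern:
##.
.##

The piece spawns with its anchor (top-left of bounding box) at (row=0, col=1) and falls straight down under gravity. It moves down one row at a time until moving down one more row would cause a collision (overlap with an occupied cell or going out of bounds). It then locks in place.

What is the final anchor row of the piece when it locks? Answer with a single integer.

Spawn at (row=0, col=1). Try each row:
  row 0: fits
  row 1: fits
  row 2: blocked -> lock at row 1

Answer: 1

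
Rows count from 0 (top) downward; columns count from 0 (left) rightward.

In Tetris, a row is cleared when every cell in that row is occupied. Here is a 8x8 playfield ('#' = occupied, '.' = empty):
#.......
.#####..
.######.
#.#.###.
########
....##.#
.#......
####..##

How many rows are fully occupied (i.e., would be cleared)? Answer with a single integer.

Check each row:
  row 0: 7 empty cells -> not full
  row 1: 3 empty cells -> not full
  row 2: 2 empty cells -> not full
  row 3: 3 empty cells -> not full
  row 4: 0 empty cells -> FULL (clear)
  row 5: 5 empty cells -> not full
  row 6: 7 empty cells -> not full
  row 7: 2 empty cells -> not full
Total rows cleared: 1

Answer: 1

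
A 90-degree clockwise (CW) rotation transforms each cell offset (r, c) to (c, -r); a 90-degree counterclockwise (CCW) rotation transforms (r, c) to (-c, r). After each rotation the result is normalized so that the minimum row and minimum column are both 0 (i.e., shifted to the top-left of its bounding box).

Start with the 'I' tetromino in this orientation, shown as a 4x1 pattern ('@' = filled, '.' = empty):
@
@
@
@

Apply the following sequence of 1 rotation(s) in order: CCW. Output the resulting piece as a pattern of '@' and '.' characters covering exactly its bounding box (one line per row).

Answer: @@@@

Derivation:
Start:
@
@
@
@
After rotation 1 (CCW):
@@@@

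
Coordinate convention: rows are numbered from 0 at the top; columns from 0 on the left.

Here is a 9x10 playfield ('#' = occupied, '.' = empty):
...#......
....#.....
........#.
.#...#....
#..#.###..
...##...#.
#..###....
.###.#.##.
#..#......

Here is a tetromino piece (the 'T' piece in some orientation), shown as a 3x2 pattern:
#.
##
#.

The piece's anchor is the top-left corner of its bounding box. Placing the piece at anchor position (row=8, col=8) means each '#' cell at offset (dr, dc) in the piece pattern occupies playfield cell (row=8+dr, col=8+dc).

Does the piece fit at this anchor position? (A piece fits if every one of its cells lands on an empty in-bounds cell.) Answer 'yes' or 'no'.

Answer: no

Derivation:
Check each piece cell at anchor (8, 8):
  offset (0,0) -> (8,8): empty -> OK
  offset (1,0) -> (9,8): out of bounds -> FAIL
  offset (1,1) -> (9,9): out of bounds -> FAIL
  offset (2,0) -> (10,8): out of bounds -> FAIL
All cells valid: no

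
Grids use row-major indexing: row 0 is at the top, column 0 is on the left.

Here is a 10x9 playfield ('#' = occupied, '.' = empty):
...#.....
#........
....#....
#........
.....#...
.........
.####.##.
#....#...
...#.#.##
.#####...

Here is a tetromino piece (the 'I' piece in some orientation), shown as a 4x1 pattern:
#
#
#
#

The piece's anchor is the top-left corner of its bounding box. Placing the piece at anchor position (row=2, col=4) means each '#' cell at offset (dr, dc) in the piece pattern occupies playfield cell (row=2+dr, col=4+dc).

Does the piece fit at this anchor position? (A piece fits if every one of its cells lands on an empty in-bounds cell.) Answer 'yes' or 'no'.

Answer: no

Derivation:
Check each piece cell at anchor (2, 4):
  offset (0,0) -> (2,4): occupied ('#') -> FAIL
  offset (1,0) -> (3,4): empty -> OK
  offset (2,0) -> (4,4): empty -> OK
  offset (3,0) -> (5,4): empty -> OK
All cells valid: no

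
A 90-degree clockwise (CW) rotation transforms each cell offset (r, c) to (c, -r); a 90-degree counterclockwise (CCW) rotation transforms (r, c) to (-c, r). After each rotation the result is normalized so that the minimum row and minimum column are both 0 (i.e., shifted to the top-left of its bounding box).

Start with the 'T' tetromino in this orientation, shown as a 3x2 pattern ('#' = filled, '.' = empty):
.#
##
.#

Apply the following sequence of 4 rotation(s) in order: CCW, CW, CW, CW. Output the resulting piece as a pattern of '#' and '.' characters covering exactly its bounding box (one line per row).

Start:
.#
##
.#
After rotation 1 (CCW):
###
.#.
After rotation 2 (CW):
.#
##
.#
After rotation 3 (CW):
.#.
###
After rotation 4 (CW):
#.
##
#.

Answer: #.
##
#.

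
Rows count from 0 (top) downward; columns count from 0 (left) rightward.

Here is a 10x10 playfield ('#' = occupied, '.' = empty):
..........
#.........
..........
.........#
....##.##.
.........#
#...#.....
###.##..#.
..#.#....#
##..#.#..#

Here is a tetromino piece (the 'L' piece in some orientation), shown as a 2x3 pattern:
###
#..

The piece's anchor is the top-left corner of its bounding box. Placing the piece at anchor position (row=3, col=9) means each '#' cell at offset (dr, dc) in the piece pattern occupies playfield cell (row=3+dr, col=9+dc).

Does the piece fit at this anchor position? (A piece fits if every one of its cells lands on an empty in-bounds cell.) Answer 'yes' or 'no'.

Check each piece cell at anchor (3, 9):
  offset (0,0) -> (3,9): occupied ('#') -> FAIL
  offset (0,1) -> (3,10): out of bounds -> FAIL
  offset (0,2) -> (3,11): out of bounds -> FAIL
  offset (1,0) -> (4,9): empty -> OK
All cells valid: no

Answer: no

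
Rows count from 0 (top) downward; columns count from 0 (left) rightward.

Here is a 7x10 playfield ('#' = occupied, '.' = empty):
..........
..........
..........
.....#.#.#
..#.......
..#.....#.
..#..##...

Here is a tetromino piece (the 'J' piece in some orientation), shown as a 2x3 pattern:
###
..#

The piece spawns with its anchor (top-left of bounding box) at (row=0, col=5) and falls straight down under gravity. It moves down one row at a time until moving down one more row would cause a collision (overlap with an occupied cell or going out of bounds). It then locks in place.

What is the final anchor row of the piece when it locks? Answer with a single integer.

Spawn at (row=0, col=5). Try each row:
  row 0: fits
  row 1: fits
  row 2: blocked -> lock at row 1

Answer: 1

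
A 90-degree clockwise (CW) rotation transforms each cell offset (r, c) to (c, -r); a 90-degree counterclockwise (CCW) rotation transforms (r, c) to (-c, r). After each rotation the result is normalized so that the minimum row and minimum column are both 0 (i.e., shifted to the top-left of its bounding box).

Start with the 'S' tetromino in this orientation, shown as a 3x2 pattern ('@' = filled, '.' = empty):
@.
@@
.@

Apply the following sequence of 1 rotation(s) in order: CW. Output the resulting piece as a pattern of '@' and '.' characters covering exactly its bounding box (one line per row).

Answer: .@@
@@.

Derivation:
Start:
@.
@@
.@
After rotation 1 (CW):
.@@
@@.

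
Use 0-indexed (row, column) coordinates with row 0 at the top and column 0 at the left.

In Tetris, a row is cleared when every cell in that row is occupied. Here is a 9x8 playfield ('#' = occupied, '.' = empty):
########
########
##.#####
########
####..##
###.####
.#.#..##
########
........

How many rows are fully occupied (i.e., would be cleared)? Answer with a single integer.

Answer: 4

Derivation:
Check each row:
  row 0: 0 empty cells -> FULL (clear)
  row 1: 0 empty cells -> FULL (clear)
  row 2: 1 empty cell -> not full
  row 3: 0 empty cells -> FULL (clear)
  row 4: 2 empty cells -> not full
  row 5: 1 empty cell -> not full
  row 6: 4 empty cells -> not full
  row 7: 0 empty cells -> FULL (clear)
  row 8: 8 empty cells -> not full
Total rows cleared: 4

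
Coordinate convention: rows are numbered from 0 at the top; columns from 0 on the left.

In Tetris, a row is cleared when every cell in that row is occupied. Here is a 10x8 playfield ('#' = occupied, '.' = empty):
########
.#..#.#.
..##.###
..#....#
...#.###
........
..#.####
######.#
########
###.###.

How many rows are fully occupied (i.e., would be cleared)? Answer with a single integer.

Check each row:
  row 0: 0 empty cells -> FULL (clear)
  row 1: 5 empty cells -> not full
  row 2: 3 empty cells -> not full
  row 3: 6 empty cells -> not full
  row 4: 4 empty cells -> not full
  row 5: 8 empty cells -> not full
  row 6: 3 empty cells -> not full
  row 7: 1 empty cell -> not full
  row 8: 0 empty cells -> FULL (clear)
  row 9: 2 empty cells -> not full
Total rows cleared: 2

Answer: 2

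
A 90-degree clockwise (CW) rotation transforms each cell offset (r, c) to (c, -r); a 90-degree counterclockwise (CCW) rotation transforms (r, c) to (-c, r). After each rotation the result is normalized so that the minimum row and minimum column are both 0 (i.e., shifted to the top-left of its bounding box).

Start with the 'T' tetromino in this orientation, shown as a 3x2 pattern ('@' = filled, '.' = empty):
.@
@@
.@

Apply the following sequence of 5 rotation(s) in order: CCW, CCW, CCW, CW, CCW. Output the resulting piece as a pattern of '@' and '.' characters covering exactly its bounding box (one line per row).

Answer: .@.
@@@

Derivation:
Start:
.@
@@
.@
After rotation 1 (CCW):
@@@
.@.
After rotation 2 (CCW):
@.
@@
@.
After rotation 3 (CCW):
.@.
@@@
After rotation 4 (CW):
@.
@@
@.
After rotation 5 (CCW):
.@.
@@@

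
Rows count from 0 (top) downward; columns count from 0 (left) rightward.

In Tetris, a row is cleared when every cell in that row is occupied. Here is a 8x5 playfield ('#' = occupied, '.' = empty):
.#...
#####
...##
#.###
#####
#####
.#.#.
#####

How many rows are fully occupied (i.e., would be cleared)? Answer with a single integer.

Check each row:
  row 0: 4 empty cells -> not full
  row 1: 0 empty cells -> FULL (clear)
  row 2: 3 empty cells -> not full
  row 3: 1 empty cell -> not full
  row 4: 0 empty cells -> FULL (clear)
  row 5: 0 empty cells -> FULL (clear)
  row 6: 3 empty cells -> not full
  row 7: 0 empty cells -> FULL (clear)
Total rows cleared: 4

Answer: 4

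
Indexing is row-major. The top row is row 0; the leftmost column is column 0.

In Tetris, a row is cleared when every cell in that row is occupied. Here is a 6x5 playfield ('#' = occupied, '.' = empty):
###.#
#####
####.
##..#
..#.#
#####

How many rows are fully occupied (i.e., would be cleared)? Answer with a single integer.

Check each row:
  row 0: 1 empty cell -> not full
  row 1: 0 empty cells -> FULL (clear)
  row 2: 1 empty cell -> not full
  row 3: 2 empty cells -> not full
  row 4: 3 empty cells -> not full
  row 5: 0 empty cells -> FULL (clear)
Total rows cleared: 2

Answer: 2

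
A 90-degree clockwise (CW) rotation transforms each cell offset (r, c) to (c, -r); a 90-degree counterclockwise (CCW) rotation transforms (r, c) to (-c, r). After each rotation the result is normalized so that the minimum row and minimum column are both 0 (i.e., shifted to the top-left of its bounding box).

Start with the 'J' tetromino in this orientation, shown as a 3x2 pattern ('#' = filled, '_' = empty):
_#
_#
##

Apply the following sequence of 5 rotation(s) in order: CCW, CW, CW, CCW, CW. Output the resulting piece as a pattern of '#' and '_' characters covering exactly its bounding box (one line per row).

Start:
_#
_#
##
After rotation 1 (CCW):
###
__#
After rotation 2 (CW):
_#
_#
##
After rotation 3 (CW):
#__
###
After rotation 4 (CCW):
_#
_#
##
After rotation 5 (CW):
#__
###

Answer: #__
###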